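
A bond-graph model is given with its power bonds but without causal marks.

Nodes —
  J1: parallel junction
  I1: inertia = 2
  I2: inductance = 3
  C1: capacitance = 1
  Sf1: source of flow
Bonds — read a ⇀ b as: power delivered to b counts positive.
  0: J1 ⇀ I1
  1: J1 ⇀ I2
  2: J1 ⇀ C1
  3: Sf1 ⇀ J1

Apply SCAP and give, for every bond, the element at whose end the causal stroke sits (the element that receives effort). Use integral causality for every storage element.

#3 stroke→Sf1  (Sf1: flow source, stroke at near end)
#0 stroke→I1  (I1: I, integral causality)
#1 stroke→I2  (I2 integral (f out))
#2 stroke→J1  (J1: last free bond brings effort in)

#0 →I1
#1 →I2
#2 →J1
#3 →Sf1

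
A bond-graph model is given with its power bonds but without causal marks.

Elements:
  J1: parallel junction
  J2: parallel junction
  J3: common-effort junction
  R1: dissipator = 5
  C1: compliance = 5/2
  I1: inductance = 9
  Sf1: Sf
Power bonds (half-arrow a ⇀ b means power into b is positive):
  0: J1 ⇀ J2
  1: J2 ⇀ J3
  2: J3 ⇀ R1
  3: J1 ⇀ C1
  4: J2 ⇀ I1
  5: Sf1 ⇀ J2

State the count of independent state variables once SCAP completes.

bond 5 stroke at Sf1  (Sf1 (Sf) sets flow on bond)
bond 3 stroke at J1  (C1 integral (e out))
bond 0 stroke at J2  (0-jn J1 has e-setter on 3)
bond 1 stroke at J3  (common-e at J2 fixed by 0)
bond 4 stroke at I1  (0-jn J2 has e-setter on 0)
bond 2 stroke at R1  (0-jn J3 has e-setter on 1)

2  (C1, I1 all integral)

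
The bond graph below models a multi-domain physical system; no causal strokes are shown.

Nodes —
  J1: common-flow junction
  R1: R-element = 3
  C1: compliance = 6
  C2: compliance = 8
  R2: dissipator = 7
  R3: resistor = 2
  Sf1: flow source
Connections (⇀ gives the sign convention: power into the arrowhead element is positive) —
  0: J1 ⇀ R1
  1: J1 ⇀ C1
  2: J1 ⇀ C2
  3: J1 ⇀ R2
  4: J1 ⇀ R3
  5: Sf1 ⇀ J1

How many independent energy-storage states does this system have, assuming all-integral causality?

bond 5 stroke at Sf1  (Sf1 fixes flow; stroke at Sf1)
bond 0 stroke at J1  (J1 flow already set via bond 5)
bond 1 stroke at J1  (J1: bond 5 brought flow, rest push out)
bond 2 stroke at J1  (J1 flow already set via bond 5)
bond 3 stroke at J1  (J1: bond 5 brought flow, rest push out)
bond 4 stroke at J1  (J1 flow already set via bond 5)

2  (C1, C2 all integral)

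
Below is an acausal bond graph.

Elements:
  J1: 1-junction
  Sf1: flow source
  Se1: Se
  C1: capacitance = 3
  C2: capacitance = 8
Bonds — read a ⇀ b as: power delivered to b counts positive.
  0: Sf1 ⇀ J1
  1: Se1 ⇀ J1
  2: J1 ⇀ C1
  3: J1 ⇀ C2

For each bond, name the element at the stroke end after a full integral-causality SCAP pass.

bond 0 →Sf1
bond 1 →J1
bond 2 →J1
bond 3 →J1

#0 stroke→Sf1  (source Sf1 imposes f)
#1 stroke→J1  (Se1 (Se) sets effort on bond)
#2 stroke→J1  (J1 flow already set via bond 0)
#3 stroke→J1  (J1 flow already set via bond 0)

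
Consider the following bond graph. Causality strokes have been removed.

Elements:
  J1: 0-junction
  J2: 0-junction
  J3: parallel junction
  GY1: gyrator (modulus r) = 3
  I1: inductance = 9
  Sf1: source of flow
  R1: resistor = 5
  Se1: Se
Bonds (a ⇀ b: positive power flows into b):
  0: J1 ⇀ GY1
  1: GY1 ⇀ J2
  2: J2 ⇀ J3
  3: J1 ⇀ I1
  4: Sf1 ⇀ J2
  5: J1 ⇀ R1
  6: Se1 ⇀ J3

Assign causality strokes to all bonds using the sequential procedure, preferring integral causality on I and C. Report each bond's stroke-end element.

b4 →Sf1  (Sf1: flow source, stroke at near end)
b6 →J3  (Se1 (Se) sets effort on bond)
b2 →J2  (J3: bond 6 brought effort, rest push out)
b1 →GY1  (J2: bond 2 brought effort, rest push out)
b0 →GY1  (through GY1, causality inverts; strokes same side of GY1)
b3 →I1  (I1: I, integral causality)
b5 →J1  (only one effort-in slot at J1)

β0 stroke→GY1
β1 stroke→GY1
β2 stroke→J2
β3 stroke→I1
β4 stroke→Sf1
β5 stroke→J1
β6 stroke→J3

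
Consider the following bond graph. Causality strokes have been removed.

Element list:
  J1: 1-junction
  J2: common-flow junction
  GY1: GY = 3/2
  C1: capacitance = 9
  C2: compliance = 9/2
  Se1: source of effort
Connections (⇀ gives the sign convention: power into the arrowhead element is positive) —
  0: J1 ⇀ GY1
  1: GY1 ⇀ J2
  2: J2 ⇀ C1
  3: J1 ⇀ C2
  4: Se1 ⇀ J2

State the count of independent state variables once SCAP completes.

b4 stroke at J2  (Se1: effort source, stroke at far end)
b2 stroke at J2  (C1 outputs effort q/C1)
b1 stroke at GY1  (only one flow-in slot at J2)
b0 stroke at GY1  (GY1: gyrator matches bond 1)
b3 stroke at J1  (J1: bond 0 brought flow, rest push out)

2  (C1, C2 all integral)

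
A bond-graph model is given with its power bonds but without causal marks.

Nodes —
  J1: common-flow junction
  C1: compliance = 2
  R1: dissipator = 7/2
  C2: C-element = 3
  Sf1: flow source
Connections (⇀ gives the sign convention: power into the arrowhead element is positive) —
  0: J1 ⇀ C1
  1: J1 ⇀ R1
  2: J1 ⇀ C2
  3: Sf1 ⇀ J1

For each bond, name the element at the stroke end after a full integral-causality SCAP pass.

β3 stroke→Sf1  (Sf1 (Sf) sets flow on bond)
β0 stroke→J1  (common-f at J1 fixed by 3)
β1 stroke→J1  (common-f at J1 fixed by 3)
β2 stroke→J1  (J1: bond 3 brought flow, rest push out)

#0 →J1
#1 →J1
#2 →J1
#3 →Sf1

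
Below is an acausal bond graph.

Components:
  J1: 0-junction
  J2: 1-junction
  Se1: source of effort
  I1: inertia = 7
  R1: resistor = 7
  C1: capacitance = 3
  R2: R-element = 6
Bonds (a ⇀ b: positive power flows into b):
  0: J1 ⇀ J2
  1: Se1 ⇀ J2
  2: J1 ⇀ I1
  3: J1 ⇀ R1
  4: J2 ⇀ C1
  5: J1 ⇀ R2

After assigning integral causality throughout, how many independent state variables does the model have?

2  (C1, I1 all integral)

bond 1 |J2  (Se1 fixes effort; stroke away)
bond 2 |I1  (I1: I, integral causality)
bond 4 |J2  (prefer integral on C1)
bond 0 |J1  (J2: last free bond brings flow in)
bond 3 |R1  (0-jn J1 has e-setter on 0)
bond 5 |R2  (J1: bond 0 brought effort, rest push out)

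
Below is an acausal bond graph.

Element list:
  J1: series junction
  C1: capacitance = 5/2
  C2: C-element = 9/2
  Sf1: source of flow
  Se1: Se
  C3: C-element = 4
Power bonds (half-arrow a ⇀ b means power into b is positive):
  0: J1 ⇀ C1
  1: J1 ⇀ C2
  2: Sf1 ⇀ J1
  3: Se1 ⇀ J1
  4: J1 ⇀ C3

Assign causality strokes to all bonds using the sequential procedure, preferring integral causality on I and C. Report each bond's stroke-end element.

bond 2 stroke at Sf1  (source Sf1 imposes f)
bond 3 stroke at J1  (Se1 (Se) sets effort on bond)
bond 0 stroke at J1  (J1 flow already set via bond 2)
bond 1 stroke at J1  (J1: bond 2 brought flow, rest push out)
bond 4 stroke at J1  (J1 flow already set via bond 2)

b0 stroke at J1
b1 stroke at J1
b2 stroke at Sf1
b3 stroke at J1
b4 stroke at J1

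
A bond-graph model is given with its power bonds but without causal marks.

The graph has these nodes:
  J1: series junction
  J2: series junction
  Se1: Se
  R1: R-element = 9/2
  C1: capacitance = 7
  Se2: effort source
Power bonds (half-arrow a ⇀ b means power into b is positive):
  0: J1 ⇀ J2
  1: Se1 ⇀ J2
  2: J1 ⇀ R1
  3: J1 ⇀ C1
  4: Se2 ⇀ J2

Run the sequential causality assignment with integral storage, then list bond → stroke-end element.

bond 1 stroke→J2  (Se1: effort source, stroke at far end)
bond 4 stroke→J2  (Se2: effort source, stroke at far end)
bond 0 stroke→J1  (only one flow-in slot at J2)
bond 3 stroke→J1  (prefer integral on C1)
bond 2 stroke→R1  (J1 needs exactly one f-in)

β0 stroke at J1
β1 stroke at J2
β2 stroke at R1
β3 stroke at J1
β4 stroke at J2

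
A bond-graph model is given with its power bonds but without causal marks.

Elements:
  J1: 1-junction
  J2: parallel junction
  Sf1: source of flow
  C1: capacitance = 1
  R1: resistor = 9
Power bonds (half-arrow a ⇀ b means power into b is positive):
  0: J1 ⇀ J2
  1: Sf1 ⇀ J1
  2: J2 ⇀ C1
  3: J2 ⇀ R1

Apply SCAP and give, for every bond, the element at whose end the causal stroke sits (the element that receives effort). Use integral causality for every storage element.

b1 stroke→Sf1  (Sf1: flow source, stroke at near end)
b0 stroke→J1  (J1: bond 1 brought flow, rest push out)
b2 stroke→J2  (prefer integral on C1)
b3 stroke→R1  (0-jn J2 has e-setter on 2)

#0 stroke→J1
#1 stroke→Sf1
#2 stroke→J2
#3 stroke→R1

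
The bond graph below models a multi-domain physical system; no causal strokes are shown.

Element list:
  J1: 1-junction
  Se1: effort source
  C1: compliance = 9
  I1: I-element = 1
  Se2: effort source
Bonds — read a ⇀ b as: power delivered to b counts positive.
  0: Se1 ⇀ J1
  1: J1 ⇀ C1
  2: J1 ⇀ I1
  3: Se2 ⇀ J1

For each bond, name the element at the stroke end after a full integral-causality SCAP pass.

b0 →J1  (Se1: effort source, stroke at far end)
b3 →J1  (Se2 fixes effort; stroke away)
b1 →J1  (C1: C, integral causality)
b2 →I1  (J1 needs exactly one f-in)

β0 stroke→J1
β1 stroke→J1
β2 stroke→I1
β3 stroke→J1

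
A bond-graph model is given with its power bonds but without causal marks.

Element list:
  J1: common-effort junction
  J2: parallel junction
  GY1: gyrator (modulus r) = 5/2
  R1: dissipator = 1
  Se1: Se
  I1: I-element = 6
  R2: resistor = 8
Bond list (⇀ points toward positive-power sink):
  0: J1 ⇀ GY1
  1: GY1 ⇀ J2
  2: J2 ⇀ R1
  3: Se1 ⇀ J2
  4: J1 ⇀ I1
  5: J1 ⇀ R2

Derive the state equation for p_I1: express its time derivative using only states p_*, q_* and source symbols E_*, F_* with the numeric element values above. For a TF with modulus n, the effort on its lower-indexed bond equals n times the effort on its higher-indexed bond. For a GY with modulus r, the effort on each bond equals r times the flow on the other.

dp_I1/dt = -16*E_Se1/5 - 4*p_I1/3

β3 |J2  (Se1: effort source, stroke at far end)
β1 |GY1  (J2: bond 3 brought effort, rest push out)
β2 |R1  (J2: bond 3 brought effort, rest push out)
β0 |GY1  (through GY1, causality inverts; strokes same side of GY1)
β4 |I1  (I1 integral (f out))
β5 |J1  (only one effort-in slot at J1)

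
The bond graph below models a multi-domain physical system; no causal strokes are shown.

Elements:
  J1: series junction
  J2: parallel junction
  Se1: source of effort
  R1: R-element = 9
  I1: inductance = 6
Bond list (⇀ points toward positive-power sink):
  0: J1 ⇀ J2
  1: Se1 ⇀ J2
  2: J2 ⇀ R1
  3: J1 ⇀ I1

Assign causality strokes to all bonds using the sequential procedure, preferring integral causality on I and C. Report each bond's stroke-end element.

b1 →J2  (Se1: effort source, stroke at far end)
b0 →J1  (J2: bond 1 brought effort, rest push out)
b2 →R1  (J2 effort already set via bond 1)
b3 →I1  (J1: last free bond brings flow in)

b0 |J1
b1 |J2
b2 |R1
b3 |I1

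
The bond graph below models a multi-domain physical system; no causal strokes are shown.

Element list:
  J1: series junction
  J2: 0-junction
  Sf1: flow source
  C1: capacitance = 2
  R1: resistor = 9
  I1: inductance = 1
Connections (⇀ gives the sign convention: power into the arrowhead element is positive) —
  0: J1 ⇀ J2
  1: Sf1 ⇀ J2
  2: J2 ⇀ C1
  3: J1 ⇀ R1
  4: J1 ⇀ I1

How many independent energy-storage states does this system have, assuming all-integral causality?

2  (C1, I1 all integral)

bond 1 stroke at Sf1  (Sf1 fixes flow; stroke at Sf1)
bond 2 stroke at J2  (prefer integral on C1)
bond 0 stroke at J1  (J2 effort already set via bond 2)
bond 4 stroke at I1  (I1: I, integral causality)
bond 3 stroke at J1  (common-f at J1 fixed by 4)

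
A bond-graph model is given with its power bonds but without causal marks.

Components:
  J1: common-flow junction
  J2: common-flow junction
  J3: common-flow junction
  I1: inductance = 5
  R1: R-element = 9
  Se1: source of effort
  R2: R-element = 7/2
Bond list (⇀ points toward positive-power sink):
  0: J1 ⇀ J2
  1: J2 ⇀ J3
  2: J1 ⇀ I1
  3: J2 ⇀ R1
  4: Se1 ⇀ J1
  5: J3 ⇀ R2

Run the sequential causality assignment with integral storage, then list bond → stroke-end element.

bond 4 stroke at J1  (Se1: effort source, stroke at far end)
bond 2 stroke at I1  (prefer integral on I1)
bond 0 stroke at J1  (1-jn J1 has f-setter on 2)
bond 1 stroke at J2  (J2 flow already set via bond 0)
bond 3 stroke at J2  (J2: bond 0 brought flow, rest push out)
bond 5 stroke at J3  (common-f at J3 fixed by 1)

β0 |J1
β1 |J2
β2 |I1
β3 |J2
β4 |J1
β5 |J3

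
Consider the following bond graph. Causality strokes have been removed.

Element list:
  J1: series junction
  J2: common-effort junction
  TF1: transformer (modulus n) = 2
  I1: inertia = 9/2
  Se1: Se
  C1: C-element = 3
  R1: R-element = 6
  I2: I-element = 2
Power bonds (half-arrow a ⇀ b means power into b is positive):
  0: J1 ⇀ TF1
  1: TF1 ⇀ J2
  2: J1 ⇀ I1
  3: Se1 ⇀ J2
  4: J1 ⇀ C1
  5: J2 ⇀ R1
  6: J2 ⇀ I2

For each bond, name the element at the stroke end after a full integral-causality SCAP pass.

β0 stroke→J1
β1 stroke→TF1
β2 stroke→I1
β3 stroke→J2
β4 stroke→J1
β5 stroke→R1
β6 stroke→I2

#3 stroke at J2  (Se1 (Se) sets effort on bond)
#1 stroke at TF1  (common-e at J2 fixed by 3)
#5 stroke at R1  (0-jn J2 has e-setter on 3)
#6 stroke at I2  (common-e at J2 fixed by 3)
#0 stroke at J1  (TF1: transformer flips bond 1)
#2 stroke at I1  (prefer integral on I1)
#4 stroke at J1  (J1: bond 2 brought flow, rest push out)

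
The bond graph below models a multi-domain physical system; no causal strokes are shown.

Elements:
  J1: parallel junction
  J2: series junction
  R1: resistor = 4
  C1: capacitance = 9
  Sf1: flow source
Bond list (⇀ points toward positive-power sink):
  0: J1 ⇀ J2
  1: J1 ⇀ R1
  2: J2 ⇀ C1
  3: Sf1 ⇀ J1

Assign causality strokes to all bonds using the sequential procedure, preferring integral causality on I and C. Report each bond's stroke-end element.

#3 stroke→Sf1  (Sf1 fixes flow; stroke at Sf1)
#2 stroke→J2  (C1 outputs effort q/C1)
#0 stroke→J1  (J2: last free bond brings flow in)
#1 stroke→R1  (J1 effort already set via bond 0)

#0 stroke→J1
#1 stroke→R1
#2 stroke→J2
#3 stroke→Sf1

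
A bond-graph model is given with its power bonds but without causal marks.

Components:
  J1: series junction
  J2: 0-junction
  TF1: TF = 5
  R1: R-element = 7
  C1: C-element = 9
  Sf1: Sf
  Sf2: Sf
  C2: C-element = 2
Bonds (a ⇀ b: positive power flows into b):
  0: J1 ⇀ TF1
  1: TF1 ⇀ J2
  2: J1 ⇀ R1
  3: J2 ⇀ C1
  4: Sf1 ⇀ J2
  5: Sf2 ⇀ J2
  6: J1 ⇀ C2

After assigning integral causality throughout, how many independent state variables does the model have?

#4 →Sf1  (Sf1 fixes flow; stroke at Sf1)
#5 →Sf2  (Sf2 (Sf) sets flow on bond)
#3 →J2  (C1 integral (e out))
#1 →TF1  (0-jn J2 has e-setter on 3)
#0 →J1  (through TF1, causality passes straight; one stroke at TF1)
#6 →J1  (C2 outputs effort q/C2)
#2 →R1  (J1: last free bond brings flow in)

2  (C1, C2 all integral)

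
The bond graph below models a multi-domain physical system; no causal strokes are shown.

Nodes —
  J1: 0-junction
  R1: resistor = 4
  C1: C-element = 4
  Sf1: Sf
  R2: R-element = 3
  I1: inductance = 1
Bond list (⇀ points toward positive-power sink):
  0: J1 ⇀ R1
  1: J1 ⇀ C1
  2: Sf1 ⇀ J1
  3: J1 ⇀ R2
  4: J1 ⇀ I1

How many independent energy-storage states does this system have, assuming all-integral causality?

2  (C1, I1 all integral)

bond 2 stroke→Sf1  (Sf1: flow source, stroke at near end)
bond 1 stroke→J1  (C1 integral (e out))
bond 0 stroke→R1  (J1 effort already set via bond 1)
bond 3 stroke→R2  (J1 effort already set via bond 1)
bond 4 stroke→I1  (J1: bond 1 brought effort, rest push out)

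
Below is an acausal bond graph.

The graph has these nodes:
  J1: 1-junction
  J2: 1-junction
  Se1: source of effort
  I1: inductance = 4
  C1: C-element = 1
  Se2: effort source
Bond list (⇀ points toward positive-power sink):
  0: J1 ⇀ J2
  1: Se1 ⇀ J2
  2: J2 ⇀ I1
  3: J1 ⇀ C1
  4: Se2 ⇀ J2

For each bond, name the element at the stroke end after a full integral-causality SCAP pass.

b0 stroke→J2
b1 stroke→J2
b2 stroke→I1
b3 stroke→J1
b4 stroke→J2

#1 →J2  (source Se1 imposes e)
#4 →J2  (Se2: effort source, stroke at far end)
#2 →I1  (prefer integral on I1)
#0 →J2  (1-jn J2 has f-setter on 2)
#3 →J1  (1-jn J1 has f-setter on 0)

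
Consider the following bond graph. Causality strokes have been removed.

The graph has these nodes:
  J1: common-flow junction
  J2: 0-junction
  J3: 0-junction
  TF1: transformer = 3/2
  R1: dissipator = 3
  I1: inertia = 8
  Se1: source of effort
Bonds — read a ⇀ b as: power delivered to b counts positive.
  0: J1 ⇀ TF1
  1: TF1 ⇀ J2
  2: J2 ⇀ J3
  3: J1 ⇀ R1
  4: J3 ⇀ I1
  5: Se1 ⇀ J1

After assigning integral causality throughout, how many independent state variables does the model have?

β5 |J1  (Se1 fixes effort; stroke away)
β4 |I1  (I1 integral (f out))
β2 |J3  (J3 needs exactly one e-in)
β1 |J2  (closing 0-jn rule on J2)
β0 |TF1  (TF TF1: opposite of bond 1)
β3 |J1  (1-jn J1 has f-setter on 0)

1  (I1 all integral)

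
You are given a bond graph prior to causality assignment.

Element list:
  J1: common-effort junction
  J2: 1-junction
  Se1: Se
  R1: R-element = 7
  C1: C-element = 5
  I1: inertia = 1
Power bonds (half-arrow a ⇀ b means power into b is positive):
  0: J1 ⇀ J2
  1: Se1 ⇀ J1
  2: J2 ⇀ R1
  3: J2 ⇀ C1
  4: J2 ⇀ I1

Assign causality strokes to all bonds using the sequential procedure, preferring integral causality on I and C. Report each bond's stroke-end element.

bond 1 stroke→J1  (Se1 fixes effort; stroke away)
bond 0 stroke→J2  (J1: bond 1 brought effort, rest push out)
bond 3 stroke→J2  (C1: C, integral causality)
bond 4 stroke→I1  (I1 integral (f out))
bond 2 stroke→J2  (1-jn J2 has f-setter on 4)

bond 0 |J2
bond 1 |J1
bond 2 |J2
bond 3 |J2
bond 4 |I1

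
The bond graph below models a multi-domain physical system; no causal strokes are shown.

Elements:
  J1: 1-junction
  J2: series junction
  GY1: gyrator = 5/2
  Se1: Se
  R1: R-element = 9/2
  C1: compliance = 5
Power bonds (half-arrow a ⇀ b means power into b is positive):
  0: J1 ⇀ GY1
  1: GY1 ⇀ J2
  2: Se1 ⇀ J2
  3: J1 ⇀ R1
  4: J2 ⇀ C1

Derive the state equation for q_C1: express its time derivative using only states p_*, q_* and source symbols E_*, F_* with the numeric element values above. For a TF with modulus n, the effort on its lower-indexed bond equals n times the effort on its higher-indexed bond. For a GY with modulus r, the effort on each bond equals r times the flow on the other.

dq_C1/dt = 18*E_Se1/25 - 18*q_C1/125

β2 stroke→J2  (Se1: effort source, stroke at far end)
β4 stroke→J2  (C1 integral (e out))
β1 stroke→GY1  (J2: last free bond brings flow in)
β0 stroke→GY1  (through GY1, causality inverts; strokes same side of GY1)
β3 stroke→J1  (1-jn J1 has f-setter on 0)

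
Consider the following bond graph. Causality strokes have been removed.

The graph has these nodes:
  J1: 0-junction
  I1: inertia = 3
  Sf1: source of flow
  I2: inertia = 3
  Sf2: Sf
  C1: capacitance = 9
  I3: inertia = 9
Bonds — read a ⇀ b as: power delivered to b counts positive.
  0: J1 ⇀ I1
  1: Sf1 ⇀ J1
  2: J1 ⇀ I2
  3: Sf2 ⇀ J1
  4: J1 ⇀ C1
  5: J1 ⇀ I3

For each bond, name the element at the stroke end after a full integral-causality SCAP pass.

β0 stroke→I1
β1 stroke→Sf1
β2 stroke→I2
β3 stroke→Sf2
β4 stroke→J1
β5 stroke→I3

b1 |Sf1  (Sf1 (Sf) sets flow on bond)
b3 |Sf2  (Sf2: flow source, stroke at near end)
b0 |I1  (I1 integral (f out))
b2 |I2  (I2 integral (f out))
b4 |J1  (prefer integral on C1)
b5 |I3  (0-jn J1 has e-setter on 4)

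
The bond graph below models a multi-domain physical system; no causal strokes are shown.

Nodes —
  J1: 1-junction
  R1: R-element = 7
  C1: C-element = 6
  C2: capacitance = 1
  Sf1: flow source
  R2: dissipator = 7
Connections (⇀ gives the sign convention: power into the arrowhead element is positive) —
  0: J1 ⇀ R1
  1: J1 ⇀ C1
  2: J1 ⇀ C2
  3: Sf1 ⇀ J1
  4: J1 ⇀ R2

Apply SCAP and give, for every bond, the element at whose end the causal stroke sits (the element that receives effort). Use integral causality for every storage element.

b0 stroke→J1
b1 stroke→J1
b2 stroke→J1
b3 stroke→Sf1
b4 stroke→J1

bond 3 stroke→Sf1  (Sf1: flow source, stroke at near end)
bond 0 stroke→J1  (J1 flow already set via bond 3)
bond 1 stroke→J1  (J1: bond 3 brought flow, rest push out)
bond 2 stroke→J1  (1-jn J1 has f-setter on 3)
bond 4 stroke→J1  (1-jn J1 has f-setter on 3)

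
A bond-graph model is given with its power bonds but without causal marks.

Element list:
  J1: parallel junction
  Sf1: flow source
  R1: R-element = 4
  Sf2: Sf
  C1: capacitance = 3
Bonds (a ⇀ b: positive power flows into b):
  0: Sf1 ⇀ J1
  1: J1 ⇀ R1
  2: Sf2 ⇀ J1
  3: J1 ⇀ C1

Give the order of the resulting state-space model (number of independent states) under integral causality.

1  (C1 all integral)

bond 0 |Sf1  (Sf1: flow source, stroke at near end)
bond 2 |Sf2  (Sf2 (Sf) sets flow on bond)
bond 3 |J1  (C1: C, integral causality)
bond 1 |R1  (0-jn J1 has e-setter on 3)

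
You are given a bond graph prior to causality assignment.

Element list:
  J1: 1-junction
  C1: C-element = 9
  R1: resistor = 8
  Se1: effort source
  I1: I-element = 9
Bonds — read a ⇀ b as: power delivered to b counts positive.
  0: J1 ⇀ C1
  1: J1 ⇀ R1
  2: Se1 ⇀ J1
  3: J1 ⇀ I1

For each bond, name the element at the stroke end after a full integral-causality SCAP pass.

#2 stroke→J1  (Se1 (Se) sets effort on bond)
#0 stroke→J1  (C1: C, integral causality)
#3 stroke→I1  (I1: I, integral causality)
#1 stroke→J1  (1-jn J1 has f-setter on 3)

#0 stroke at J1
#1 stroke at J1
#2 stroke at J1
#3 stroke at I1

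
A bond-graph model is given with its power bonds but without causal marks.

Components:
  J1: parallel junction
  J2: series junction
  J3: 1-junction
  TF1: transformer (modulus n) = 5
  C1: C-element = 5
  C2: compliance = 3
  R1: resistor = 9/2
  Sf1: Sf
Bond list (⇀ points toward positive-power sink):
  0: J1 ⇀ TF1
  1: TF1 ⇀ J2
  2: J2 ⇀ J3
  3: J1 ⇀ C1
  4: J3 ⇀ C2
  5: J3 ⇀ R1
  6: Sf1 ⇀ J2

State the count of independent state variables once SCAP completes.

2  (C1, C2 all integral)

b6 stroke→Sf1  (source Sf1 imposes f)
b1 stroke→J2  (J2 flow already set via bond 6)
b2 stroke→J2  (1-jn J2 has f-setter on 6)
b4 stroke→J3  (1-jn J3 has f-setter on 2)
b5 stroke→J3  (common-f at J3 fixed by 2)
b0 stroke→TF1  (TF1 one-in-one-out from 1)
b3 stroke→J1  (J1 needs exactly one e-in)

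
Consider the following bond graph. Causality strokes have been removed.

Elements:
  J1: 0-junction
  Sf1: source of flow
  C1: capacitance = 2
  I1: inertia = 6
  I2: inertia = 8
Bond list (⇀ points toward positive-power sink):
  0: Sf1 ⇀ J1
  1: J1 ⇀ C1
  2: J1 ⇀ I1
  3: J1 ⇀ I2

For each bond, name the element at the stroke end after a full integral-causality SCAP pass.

β0 →Sf1  (Sf1 fixes flow; stroke at Sf1)
β1 →J1  (prefer integral on C1)
β2 →I1  (0-jn J1 has e-setter on 1)
β3 →I2  (J1: bond 1 brought effort, rest push out)

β0 |Sf1
β1 |J1
β2 |I1
β3 |I2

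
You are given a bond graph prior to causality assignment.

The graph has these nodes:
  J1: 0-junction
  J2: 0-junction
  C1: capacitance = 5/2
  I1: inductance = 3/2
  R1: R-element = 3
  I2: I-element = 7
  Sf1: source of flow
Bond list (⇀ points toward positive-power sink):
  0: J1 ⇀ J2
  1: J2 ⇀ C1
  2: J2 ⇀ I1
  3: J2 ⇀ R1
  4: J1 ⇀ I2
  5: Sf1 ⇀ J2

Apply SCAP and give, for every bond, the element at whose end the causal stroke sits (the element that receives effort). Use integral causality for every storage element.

bond 5 stroke→Sf1  (Sf1: flow source, stroke at near end)
bond 1 stroke→J2  (C1: C, integral causality)
bond 0 stroke→J1  (common-e at J2 fixed by 1)
bond 2 stroke→I1  (J2 effort already set via bond 1)
bond 3 stroke→R1  (J2 effort already set via bond 1)
bond 4 stroke→I2  (J1 effort already set via bond 0)

#0 →J1
#1 →J2
#2 →I1
#3 →R1
#4 →I2
#5 →Sf1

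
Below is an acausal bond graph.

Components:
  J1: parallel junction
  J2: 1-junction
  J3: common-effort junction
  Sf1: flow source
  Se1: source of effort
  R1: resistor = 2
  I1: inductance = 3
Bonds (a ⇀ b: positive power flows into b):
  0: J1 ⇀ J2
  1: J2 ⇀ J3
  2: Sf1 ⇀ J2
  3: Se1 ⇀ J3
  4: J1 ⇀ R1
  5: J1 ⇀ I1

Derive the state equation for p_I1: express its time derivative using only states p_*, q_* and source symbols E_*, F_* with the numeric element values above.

dp_I1/dt = -2*F_Sf1 - 2*p_I1/3

β2 stroke at Sf1  (source Sf1 imposes f)
β3 stroke at J3  (Se1: effort source, stroke at far end)
β0 stroke at J2  (1-jn J2 has f-setter on 2)
β1 stroke at J2  (J2 flow already set via bond 2)
β5 stroke at I1  (I1: I, integral causality)
β4 stroke at J1  (only one effort-in slot at J1)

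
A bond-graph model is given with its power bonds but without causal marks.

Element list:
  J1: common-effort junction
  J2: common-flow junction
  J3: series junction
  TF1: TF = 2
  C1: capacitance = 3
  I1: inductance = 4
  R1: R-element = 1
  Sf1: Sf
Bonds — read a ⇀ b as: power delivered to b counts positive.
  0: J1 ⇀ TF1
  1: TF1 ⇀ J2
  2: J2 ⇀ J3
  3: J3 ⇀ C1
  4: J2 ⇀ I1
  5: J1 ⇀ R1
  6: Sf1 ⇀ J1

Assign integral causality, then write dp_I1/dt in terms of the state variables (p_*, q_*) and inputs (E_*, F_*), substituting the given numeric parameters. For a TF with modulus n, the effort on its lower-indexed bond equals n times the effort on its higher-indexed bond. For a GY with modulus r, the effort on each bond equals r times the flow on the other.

β6 →Sf1  (Sf1: flow source, stroke at near end)
β3 →J3  (C1 integral (e out))
β2 →J2  (J3: last free bond brings flow in)
β4 →I1  (I1 integral (f out))
β1 →J2  (J2 flow already set via bond 4)
β0 →TF1  (TF TF1: opposite of bond 1)
β5 →J1  (closing 0-jn rule on J1)

dp_I1/dt = F_Sf1/2 - p_I1/16 - q_C1/3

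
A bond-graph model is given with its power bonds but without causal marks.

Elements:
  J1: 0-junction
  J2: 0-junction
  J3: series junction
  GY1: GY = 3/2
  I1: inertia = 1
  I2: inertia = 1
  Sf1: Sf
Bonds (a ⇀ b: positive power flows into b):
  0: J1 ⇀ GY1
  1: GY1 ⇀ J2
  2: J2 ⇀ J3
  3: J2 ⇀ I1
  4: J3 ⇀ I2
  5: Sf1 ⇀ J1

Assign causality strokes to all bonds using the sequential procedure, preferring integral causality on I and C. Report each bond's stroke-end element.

bond 5 |Sf1  (Sf1 (Sf) sets flow on bond)
bond 0 |J1  (closing 0-jn rule on J1)
bond 1 |J2  (through GY1, causality inverts; strokes same side of GY1)
bond 2 |J3  (0-jn J2 has e-setter on 1)
bond 3 |I1  (J2 effort already set via bond 1)
bond 4 |I2  (only one flow-in slot at J3)

β0 →J1
β1 →J2
β2 →J3
β3 →I1
β4 →I2
β5 →Sf1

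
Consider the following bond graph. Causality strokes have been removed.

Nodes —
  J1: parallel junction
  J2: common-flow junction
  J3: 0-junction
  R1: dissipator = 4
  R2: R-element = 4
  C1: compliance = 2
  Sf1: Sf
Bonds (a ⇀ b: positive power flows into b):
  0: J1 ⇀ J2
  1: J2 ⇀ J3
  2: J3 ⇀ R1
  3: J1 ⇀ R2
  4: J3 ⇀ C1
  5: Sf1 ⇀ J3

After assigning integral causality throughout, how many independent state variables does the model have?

1  (C1 all integral)

bond 5 stroke at Sf1  (Sf1 fixes flow; stroke at Sf1)
bond 4 stroke at J3  (prefer integral on C1)
bond 1 stroke at J2  (J3: bond 4 brought effort, rest push out)
bond 2 stroke at R1  (common-e at J3 fixed by 4)
bond 0 stroke at J1  (J2: last free bond brings flow in)
bond 3 stroke at R2  (common-e at J1 fixed by 0)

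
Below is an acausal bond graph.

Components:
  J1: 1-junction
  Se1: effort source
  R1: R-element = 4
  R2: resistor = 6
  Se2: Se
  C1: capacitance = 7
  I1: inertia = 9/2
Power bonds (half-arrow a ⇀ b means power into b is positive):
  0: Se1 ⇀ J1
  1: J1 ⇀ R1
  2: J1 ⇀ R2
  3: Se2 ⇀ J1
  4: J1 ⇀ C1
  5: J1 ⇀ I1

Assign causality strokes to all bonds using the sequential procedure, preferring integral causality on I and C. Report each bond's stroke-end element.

bond 0 stroke at J1
bond 1 stroke at J1
bond 2 stroke at J1
bond 3 stroke at J1
bond 4 stroke at J1
bond 5 stroke at I1

β0 |J1  (Se1 fixes effort; stroke away)
β3 |J1  (source Se2 imposes e)
β4 |J1  (C1: C, integral causality)
β5 |I1  (I1 integral (f out))
β1 |J1  (1-jn J1 has f-setter on 5)
β2 |J1  (J1 flow already set via bond 5)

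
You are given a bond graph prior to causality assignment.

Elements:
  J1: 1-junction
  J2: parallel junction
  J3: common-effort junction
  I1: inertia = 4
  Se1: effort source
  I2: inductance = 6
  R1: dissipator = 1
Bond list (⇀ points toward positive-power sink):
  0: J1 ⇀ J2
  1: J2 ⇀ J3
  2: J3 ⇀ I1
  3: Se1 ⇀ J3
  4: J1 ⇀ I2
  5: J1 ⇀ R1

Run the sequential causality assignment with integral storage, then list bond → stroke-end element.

b3 |J3  (Se1 fixes effort; stroke away)
b1 |J2  (common-e at J3 fixed by 3)
b2 |I1  (J3 effort already set via bond 3)
b0 |J1  (J2 effort already set via bond 1)
b4 |I2  (I2 outputs flow p/I2)
b5 |J1  (1-jn J1 has f-setter on 4)

β0 stroke at J1
β1 stroke at J2
β2 stroke at I1
β3 stroke at J3
β4 stroke at I2
β5 stroke at J1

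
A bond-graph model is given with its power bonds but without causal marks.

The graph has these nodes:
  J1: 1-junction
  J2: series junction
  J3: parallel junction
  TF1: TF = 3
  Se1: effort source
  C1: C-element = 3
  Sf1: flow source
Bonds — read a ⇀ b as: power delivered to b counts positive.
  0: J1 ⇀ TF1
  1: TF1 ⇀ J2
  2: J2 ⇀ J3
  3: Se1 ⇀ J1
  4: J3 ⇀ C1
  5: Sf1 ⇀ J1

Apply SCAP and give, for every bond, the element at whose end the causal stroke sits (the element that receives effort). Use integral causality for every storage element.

bond 3 stroke→J1  (Se1 fixes effort; stroke away)
bond 5 stroke→Sf1  (Sf1: flow source, stroke at near end)
bond 0 stroke→J1  (J1: bond 5 brought flow, rest push out)
bond 1 stroke→TF1  (TF1 one-in-one-out from 0)
bond 2 stroke→J2  (common-f at J2 fixed by 1)
bond 4 stroke→J3  (J3: last free bond brings effort in)

#0 stroke→J1
#1 stroke→TF1
#2 stroke→J2
#3 stroke→J1
#4 stroke→J3
#5 stroke→Sf1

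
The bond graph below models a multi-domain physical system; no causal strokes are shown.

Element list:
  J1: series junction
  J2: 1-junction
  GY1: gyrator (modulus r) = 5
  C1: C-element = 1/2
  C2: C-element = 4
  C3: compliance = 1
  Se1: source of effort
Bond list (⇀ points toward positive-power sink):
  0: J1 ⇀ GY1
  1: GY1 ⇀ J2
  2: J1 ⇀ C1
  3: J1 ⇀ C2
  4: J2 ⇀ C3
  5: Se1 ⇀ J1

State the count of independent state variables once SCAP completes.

3  (C1, C2, C3 all integral)

β5 |J1  (Se1 (Se) sets effort on bond)
β2 |J1  (C1 integral (e out))
β3 |J1  (prefer integral on C2)
β0 |GY1  (J1 needs exactly one f-in)
β1 |GY1  (through GY1, causality inverts; strokes same side of GY1)
β4 |J2  (1-jn J2 has f-setter on 1)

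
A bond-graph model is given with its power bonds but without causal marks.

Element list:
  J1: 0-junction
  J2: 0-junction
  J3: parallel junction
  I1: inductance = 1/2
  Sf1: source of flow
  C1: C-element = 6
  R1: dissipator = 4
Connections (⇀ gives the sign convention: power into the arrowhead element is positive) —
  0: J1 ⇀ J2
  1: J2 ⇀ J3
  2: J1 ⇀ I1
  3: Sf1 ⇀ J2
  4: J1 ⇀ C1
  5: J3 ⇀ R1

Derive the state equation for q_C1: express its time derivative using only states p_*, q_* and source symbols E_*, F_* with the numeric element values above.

b3 stroke→Sf1  (Sf1 fixes flow; stroke at Sf1)
b2 stroke→I1  (I1: I, integral causality)
b4 stroke→J1  (C1: C, integral causality)
b0 stroke→J2  (0-jn J1 has e-setter on 4)
b1 stroke→J3  (J2 effort already set via bond 0)
b5 stroke→R1  (common-e at J3 fixed by 1)

dq_C1/dt = F_Sf1 - 2*p_I1 - q_C1/24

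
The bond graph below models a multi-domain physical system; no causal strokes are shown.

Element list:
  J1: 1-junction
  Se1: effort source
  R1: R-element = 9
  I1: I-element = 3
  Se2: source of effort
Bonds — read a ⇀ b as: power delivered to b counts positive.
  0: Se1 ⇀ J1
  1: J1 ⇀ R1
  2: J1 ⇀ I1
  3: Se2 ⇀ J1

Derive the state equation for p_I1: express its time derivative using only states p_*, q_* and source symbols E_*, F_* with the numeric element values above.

dp_I1/dt = E_Se1 + E_Se2 - 3*p_I1

#0 stroke at J1  (Se1: effort source, stroke at far end)
#3 stroke at J1  (Se2: effort source, stroke at far end)
#2 stroke at I1  (I1 integral (f out))
#1 stroke at J1  (common-f at J1 fixed by 2)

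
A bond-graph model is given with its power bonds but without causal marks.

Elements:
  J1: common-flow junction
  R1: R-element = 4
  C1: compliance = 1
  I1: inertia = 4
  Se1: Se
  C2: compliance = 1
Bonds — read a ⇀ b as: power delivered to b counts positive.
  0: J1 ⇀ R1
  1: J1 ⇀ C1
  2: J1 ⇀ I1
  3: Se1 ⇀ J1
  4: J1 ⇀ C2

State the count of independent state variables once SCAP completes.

b3 |J1  (Se1 fixes effort; stroke away)
b1 |J1  (prefer integral on C1)
b2 |I1  (I1 outputs flow p/I1)
b0 |J1  (common-f at J1 fixed by 2)
b4 |J1  (common-f at J1 fixed by 2)

3  (C1, C2, I1 all integral)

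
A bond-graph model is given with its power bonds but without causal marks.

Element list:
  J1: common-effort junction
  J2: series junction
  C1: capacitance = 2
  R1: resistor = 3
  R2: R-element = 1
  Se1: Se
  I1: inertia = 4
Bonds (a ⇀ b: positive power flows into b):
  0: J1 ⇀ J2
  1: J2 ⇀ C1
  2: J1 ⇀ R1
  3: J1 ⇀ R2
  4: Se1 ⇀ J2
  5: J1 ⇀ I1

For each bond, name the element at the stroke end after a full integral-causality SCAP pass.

b4 stroke at J2  (Se1: effort source, stroke at far end)
b1 stroke at J2  (prefer integral on C1)
b0 stroke at J1  (only one flow-in slot at J2)
b2 stroke at R1  (J1: bond 0 brought effort, rest push out)
b3 stroke at R2  (J1 effort already set via bond 0)
b5 stroke at I1  (J1: bond 0 brought effort, rest push out)

b0 →J1
b1 →J2
b2 →R1
b3 →R2
b4 →J2
b5 →I1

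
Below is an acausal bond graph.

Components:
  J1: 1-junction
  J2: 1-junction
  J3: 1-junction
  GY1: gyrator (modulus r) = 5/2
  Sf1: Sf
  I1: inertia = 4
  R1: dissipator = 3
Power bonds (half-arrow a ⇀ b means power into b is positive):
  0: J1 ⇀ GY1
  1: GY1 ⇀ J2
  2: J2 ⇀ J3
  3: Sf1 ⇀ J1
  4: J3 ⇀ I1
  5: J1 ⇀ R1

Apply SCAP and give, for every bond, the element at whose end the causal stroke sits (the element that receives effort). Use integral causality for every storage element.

bond 0 stroke→J1
bond 1 stroke→J2
bond 2 stroke→J3
bond 3 stroke→Sf1
bond 4 stroke→I1
bond 5 stroke→J1

b3 |Sf1  (Sf1: flow source, stroke at near end)
b0 |J1  (1-jn J1 has f-setter on 3)
b5 |J1  (J1 flow already set via bond 3)
b1 |J2  (through GY1, causality inverts; strokes same side of GY1)
b2 |J3  (only one flow-in slot at J2)
b4 |I1  (J3: last free bond brings flow in)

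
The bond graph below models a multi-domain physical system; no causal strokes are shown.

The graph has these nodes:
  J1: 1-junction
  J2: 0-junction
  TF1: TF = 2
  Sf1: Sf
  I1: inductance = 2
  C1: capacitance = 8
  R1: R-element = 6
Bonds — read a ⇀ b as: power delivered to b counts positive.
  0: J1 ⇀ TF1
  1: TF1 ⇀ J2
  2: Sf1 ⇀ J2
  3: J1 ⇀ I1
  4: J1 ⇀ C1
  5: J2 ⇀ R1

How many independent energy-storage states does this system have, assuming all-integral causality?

#2 stroke→Sf1  (source Sf1 imposes f)
#3 stroke→I1  (I1: I, integral causality)
#0 stroke→J1  (1-jn J1 has f-setter on 3)
#4 stroke→J1  (1-jn J1 has f-setter on 3)
#1 stroke→TF1  (TF1 one-in-one-out from 0)
#5 stroke→J2  (J2: last free bond brings effort in)

2  (C1, I1 all integral)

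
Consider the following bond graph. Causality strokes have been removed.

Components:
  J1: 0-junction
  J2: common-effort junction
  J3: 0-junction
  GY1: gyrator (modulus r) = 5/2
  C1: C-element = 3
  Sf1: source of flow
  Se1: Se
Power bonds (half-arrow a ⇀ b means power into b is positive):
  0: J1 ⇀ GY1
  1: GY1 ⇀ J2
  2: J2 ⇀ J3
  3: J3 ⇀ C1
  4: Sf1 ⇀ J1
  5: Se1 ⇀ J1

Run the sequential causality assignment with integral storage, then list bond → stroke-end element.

b0 |GY1
b1 |GY1
b2 |J2
b3 |J3
b4 |Sf1
b5 |J1

bond 4 |Sf1  (Sf1 (Sf) sets flow on bond)
bond 5 |J1  (Se1 fixes effort; stroke away)
bond 0 |GY1  (0-jn J1 has e-setter on 5)
bond 1 |GY1  (GY1: gyrator matches bond 0)
bond 2 |J2  (J2: last free bond brings effort in)
bond 3 |J3  (J3: last free bond brings effort in)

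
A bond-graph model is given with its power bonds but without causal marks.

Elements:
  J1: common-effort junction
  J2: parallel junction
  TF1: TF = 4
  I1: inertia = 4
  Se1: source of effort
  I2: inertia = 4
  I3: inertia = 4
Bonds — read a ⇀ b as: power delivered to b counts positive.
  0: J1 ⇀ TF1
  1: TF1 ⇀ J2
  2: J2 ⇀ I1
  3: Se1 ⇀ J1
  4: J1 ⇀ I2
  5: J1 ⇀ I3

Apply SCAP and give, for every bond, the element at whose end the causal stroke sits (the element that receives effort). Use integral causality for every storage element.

bond 3 |J1  (Se1 fixes effort; stroke away)
bond 0 |TF1  (J1: bond 3 brought effort, rest push out)
bond 4 |I2  (0-jn J1 has e-setter on 3)
bond 5 |I3  (0-jn J1 has e-setter on 3)
bond 1 |J2  (TF1 one-in-one-out from 0)
bond 2 |I1  (common-e at J2 fixed by 1)

b0 stroke→TF1
b1 stroke→J2
b2 stroke→I1
b3 stroke→J1
b4 stroke→I2
b5 stroke→I3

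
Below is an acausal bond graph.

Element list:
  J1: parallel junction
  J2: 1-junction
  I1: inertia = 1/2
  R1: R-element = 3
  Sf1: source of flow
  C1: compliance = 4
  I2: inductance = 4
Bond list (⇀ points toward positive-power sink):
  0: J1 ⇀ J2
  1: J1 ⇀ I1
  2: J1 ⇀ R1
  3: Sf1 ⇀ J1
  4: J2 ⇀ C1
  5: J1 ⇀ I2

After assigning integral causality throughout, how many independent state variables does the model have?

3  (C1, I1, I2 all integral)

bond 3 stroke→Sf1  (Sf1 fixes flow; stroke at Sf1)
bond 1 stroke→I1  (I1 outputs flow p/I1)
bond 4 stroke→J2  (C1: C, integral causality)
bond 0 stroke→J1  (closing 1-jn rule on J2)
bond 2 stroke→R1  (0-jn J1 has e-setter on 0)
bond 5 stroke→I2  (J1 effort already set via bond 0)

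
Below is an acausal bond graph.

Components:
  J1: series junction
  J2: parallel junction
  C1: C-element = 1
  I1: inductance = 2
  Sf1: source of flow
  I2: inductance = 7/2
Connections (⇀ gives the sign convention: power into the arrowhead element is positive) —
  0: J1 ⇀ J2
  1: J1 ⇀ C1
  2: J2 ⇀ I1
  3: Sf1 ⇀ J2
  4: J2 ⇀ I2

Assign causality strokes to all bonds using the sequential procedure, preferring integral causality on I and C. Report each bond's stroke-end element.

β0 |J2
β1 |J1
β2 |I1
β3 |Sf1
β4 |I2

β3 →Sf1  (Sf1: flow source, stroke at near end)
β1 →J1  (C1 outputs effort q/C1)
β0 →J2  (J1: last free bond brings flow in)
β2 →I1  (0-jn J2 has e-setter on 0)
β4 →I2  (J2: bond 0 brought effort, rest push out)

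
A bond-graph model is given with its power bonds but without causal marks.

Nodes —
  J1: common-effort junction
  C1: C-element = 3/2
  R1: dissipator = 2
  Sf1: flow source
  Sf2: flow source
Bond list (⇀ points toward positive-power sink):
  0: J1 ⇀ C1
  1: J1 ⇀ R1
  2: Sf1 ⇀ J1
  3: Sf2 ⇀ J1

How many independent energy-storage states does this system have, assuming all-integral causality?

β2 stroke at Sf1  (source Sf1 imposes f)
β3 stroke at Sf2  (Sf2: flow source, stroke at near end)
β0 stroke at J1  (prefer integral on C1)
β1 stroke at R1  (J1 effort already set via bond 0)

1  (C1 all integral)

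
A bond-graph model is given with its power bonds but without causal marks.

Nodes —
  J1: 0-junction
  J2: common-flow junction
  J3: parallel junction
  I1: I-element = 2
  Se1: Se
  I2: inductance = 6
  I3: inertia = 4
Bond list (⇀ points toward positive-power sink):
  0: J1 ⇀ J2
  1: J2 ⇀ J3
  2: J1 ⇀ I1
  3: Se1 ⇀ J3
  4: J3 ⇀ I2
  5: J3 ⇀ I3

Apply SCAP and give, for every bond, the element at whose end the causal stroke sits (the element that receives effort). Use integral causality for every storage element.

#0 stroke at J1
#1 stroke at J2
#2 stroke at I1
#3 stroke at J3
#4 stroke at I2
#5 stroke at I3

β3 stroke→J3  (source Se1 imposes e)
β1 stroke→J2  (J3 effort already set via bond 3)
β4 stroke→I2  (J3 effort already set via bond 3)
β5 stroke→I3  (J3 effort already set via bond 3)
β0 stroke→J1  (J2: last free bond brings flow in)
β2 stroke→I1  (common-e at J1 fixed by 0)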